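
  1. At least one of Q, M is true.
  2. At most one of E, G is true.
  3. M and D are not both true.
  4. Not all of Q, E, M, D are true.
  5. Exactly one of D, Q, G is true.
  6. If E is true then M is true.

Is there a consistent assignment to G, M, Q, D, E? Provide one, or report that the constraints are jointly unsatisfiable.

G: False; M: True; Q: True; D: False; E: True

  (1) {Q, M}: 2 true — at least one ✓
  (2) {E, G}: 1 true — at most one ✓
  (3) M=T, D=F — not both ✓
  (4) {Q, E, M, D}: 3/4 true — not all ✓
  (5) {D, Q, G}: 1 true — exactly one ✓
  (6) E=T ⇒ M: T ✓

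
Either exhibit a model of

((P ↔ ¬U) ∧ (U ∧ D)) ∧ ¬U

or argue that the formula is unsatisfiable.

Case U = True: the conjunct ¬U is False.
Case U = False: the conjunct U is False.
Both cases fail — unsatisfiable.

No satisfying assignment exists.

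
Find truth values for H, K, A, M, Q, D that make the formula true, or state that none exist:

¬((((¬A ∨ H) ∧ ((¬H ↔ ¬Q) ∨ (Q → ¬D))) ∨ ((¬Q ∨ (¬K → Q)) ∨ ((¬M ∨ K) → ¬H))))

UNSATISFIABLE

Case Q = True: the formula becomes ¬((((¬A ∨ H) ∧ (H ∨ ¬D)) ∨ True)) = False.
Case Q = False: the formula becomes ¬(((¬A ∨ H) ∨ True)) = False.
Both cases fail — unsatisfiable.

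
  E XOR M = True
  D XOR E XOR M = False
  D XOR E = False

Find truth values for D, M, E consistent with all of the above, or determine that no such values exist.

D = True, M = False, E = True

E XOR M = T XOR F = True ✓
D XOR E XOR M = T XOR T XOR F = False ✓
D XOR E = T XOR T = False ✓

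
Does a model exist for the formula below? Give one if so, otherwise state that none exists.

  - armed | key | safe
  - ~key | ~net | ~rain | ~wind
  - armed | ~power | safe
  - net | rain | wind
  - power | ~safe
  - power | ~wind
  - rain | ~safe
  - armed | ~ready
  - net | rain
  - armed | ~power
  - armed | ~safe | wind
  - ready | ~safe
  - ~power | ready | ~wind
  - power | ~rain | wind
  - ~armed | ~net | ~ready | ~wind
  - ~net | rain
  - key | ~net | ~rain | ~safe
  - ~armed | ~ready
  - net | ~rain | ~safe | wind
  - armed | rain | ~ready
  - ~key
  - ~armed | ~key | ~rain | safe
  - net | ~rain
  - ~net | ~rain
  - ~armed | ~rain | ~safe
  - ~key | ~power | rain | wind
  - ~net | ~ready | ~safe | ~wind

The formula is unsatisfiable.

Case net = True:
  (~net | rain) forces rain = True.
  Clause (~net | ~rain) is falsified — contradiction.
Case net = False:
  (net | rain) forces rain = True.
  Clause (net | ~rain) is falsified — contradiction.
Both cases fail, so the formula is unsatisfiable.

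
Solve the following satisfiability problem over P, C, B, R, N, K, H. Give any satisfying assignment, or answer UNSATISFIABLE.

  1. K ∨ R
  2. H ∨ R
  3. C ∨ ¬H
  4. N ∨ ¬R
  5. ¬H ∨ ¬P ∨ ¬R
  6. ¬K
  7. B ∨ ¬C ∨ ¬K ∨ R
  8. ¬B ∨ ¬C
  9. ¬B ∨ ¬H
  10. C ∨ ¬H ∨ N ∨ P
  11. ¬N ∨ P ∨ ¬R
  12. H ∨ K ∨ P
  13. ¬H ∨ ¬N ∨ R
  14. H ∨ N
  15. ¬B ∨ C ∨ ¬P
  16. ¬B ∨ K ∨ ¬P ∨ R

P = True, C = True, B = False, R = True, N = True, K = False, H = False

Unit clause (¬K) forces K = False.
In (K ∨ R) only R is left, so R = True.
In (N ∨ ¬R) only N is left, so N = True.
In (¬N ∨ P ∨ ¬R) only P is left, so P = True.
In (¬H ∨ ¬P ∨ ¬R) only ¬H is left, so H = False.
Set C = True.
  then (¬B ∨ ¬C) forces B = False.
All clauses satisfied.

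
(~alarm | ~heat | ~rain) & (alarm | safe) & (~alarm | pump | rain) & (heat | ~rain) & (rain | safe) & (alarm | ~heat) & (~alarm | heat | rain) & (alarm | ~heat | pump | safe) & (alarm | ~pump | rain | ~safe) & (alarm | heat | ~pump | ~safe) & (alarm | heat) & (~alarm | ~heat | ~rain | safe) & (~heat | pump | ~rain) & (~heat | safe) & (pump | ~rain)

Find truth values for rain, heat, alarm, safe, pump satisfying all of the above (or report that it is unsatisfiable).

rain: False; heat: True; alarm: True; safe: True; pump: True

Try rain = True:
  (heat | ~rain) forces heat = True.
  (~alarm | ~heat | ~rain) forces alarm = False.
  clause (alarm | ~heat) is falsified — backtrack.
So rain = False.
  then (rain | safe) forces safe = True.
Set heat = True.
  then (alarm | ~heat) forces alarm = True.
  then (~alarm | pump | rain) forces pump = True.
All clauses satisfied.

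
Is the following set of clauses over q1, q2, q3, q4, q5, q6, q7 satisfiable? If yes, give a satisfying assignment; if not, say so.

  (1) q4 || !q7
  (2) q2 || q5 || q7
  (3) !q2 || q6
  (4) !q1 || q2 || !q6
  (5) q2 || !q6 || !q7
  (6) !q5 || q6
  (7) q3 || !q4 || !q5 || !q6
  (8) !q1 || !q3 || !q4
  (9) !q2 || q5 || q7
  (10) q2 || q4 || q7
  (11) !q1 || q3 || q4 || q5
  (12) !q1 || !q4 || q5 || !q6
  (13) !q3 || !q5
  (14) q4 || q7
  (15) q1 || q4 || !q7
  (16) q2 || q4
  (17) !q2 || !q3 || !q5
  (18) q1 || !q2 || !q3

Set q1 = True.
Set q2 = False.
  then (!q1 || q2 || !q6) forces q6 = False.
  then (!q5 || q6) forces q5 = False.
  then (q2 || q4) forces q4 = True.
  then (q2 || q5 || q7) forces q7 = True.
  then (!q1 || !q3 || !q4) forces q3 = False.
All clauses satisfied.

q1: True, q2: False, q3: False, q4: True, q5: False, q6: False, q7: True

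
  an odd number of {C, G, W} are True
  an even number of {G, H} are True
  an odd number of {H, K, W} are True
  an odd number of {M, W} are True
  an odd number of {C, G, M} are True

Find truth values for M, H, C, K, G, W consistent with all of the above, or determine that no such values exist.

Unsatisfiable — no assignment works.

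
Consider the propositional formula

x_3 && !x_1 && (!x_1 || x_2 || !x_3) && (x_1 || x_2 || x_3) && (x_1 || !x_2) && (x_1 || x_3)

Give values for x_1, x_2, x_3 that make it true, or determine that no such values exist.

x_1 = False; x_2 = False; x_3 = True

Unit clause (x_3) forces x_3 = True.
Unit clause (!x_1) forces x_1 = False.
In (x_1 || !x_2) only !x_2 is left, so x_2 = False.
Check each clause:
  (x_3): x_3 holds.
  (!x_1): !x_1 holds.
  (!x_1 || x_2 || !x_3): !x_1 holds.
  (x_1 || x_2 || x_3): x_3 holds.
  (x_1 || !x_2): !x_2 holds.
  (x_1 || x_3): x_3 holds.
All clauses satisfied.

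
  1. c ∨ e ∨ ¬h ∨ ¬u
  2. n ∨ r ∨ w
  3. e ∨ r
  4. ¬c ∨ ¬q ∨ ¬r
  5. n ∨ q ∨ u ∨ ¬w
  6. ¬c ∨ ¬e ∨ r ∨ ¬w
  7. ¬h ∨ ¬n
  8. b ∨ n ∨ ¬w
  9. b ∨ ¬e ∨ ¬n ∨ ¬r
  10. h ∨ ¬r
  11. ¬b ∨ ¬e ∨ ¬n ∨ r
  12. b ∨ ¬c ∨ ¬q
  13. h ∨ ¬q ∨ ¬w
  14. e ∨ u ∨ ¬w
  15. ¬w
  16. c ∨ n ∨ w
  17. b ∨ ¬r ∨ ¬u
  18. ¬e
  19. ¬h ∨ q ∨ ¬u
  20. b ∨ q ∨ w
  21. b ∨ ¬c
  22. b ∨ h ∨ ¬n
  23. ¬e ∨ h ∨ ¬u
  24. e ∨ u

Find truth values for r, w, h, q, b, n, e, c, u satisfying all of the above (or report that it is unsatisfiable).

Unsatisfiable

Case w = True:
  Clause (¬w) is falsified — contradiction.
Case w = False:
  (¬e) forces e = False.
  (e ∨ r) forces r = True.
  (h ∨ ¬r) forces h = True.
  (¬h ∨ ¬n) forces n = False.
  (c ∨ n ∨ w) forces c = True.
  (¬c ∨ ¬q ∨ ¬r) forces q = False.
  (¬h ∨ q ∨ ¬u) forces u = False.
  Clause (e ∨ u) is falsified — contradiction.
Both cases fail, so the formula is unsatisfiable.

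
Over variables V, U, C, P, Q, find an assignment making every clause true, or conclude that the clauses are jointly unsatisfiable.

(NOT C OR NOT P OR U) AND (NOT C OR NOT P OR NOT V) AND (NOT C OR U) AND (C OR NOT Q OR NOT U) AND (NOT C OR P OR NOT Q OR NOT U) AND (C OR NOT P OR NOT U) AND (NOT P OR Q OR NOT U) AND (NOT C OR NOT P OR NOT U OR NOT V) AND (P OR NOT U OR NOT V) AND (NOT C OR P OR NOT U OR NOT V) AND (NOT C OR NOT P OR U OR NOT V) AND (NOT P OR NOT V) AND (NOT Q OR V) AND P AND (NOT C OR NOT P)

V = False, U = False, C = False, P = True, Q = False

Unit clause (P) forces P = True.
In (NOT C OR NOT P) only NOT C is left, so C = False.
In (C OR NOT P OR NOT U) only NOT U is left, so U = False.
In (NOT P OR NOT V) only NOT V is left, so V = False.
In (NOT Q OR V) only NOT Q is left, so Q = False.
All clauses satisfied.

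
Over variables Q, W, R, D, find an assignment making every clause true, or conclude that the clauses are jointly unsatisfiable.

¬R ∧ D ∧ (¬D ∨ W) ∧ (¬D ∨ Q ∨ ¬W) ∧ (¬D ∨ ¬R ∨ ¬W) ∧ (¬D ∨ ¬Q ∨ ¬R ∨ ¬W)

Unit clause (¬R) forces R = False.
Unit clause (D) forces D = True.
In (¬D ∨ W) only W is left, so W = True.
In (¬D ∨ Q ∨ ¬W) only Q is left, so Q = True.
Check each clause:
  (¬R): ¬R holds.
  (D): D holds.
  (¬D ∨ W): W holds.
  (¬D ∨ Q ∨ ¬W): Q holds.
  (¬D ∨ ¬R ∨ ¬W): ¬R holds.
  (¬D ∨ ¬Q ∨ ¬R ∨ ¬W): ¬R holds.
All clauses satisfied.

Q=T, W=T, R=F, D=T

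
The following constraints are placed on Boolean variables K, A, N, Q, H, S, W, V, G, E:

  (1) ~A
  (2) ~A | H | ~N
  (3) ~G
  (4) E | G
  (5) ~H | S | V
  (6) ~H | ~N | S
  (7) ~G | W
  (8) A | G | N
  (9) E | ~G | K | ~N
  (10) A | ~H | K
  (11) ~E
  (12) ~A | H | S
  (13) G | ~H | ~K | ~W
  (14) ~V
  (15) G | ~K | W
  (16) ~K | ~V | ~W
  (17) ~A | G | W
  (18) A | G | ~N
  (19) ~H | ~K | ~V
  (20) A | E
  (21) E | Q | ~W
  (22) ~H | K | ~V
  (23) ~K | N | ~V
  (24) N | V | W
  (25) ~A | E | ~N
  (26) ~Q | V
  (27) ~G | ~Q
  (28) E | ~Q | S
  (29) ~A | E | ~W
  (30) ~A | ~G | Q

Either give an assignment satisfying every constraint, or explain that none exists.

UNSATISFIABLE

Case E = True:
  Clause (~E) is falsified — contradiction.
Case E = False:
  (~A) forces A = False.
  Clause (A | E) is falsified — contradiction.
Both cases fail, so the formula is unsatisfiable.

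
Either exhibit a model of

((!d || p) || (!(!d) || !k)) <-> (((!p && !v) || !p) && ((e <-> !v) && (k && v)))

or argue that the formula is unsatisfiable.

k = True; d = True; p = False; e = False; v = True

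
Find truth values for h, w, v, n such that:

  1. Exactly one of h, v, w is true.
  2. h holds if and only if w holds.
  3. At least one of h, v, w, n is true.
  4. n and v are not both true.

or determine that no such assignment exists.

h = False; w = False; v = True; n = False

  (1) {h, v, w}: 1 true — exactly one ✓
  (2) h=F, w=F — same ✓
  (3) {h, v, w, n}: 1 true — at least one ✓
  (4) n=F, v=T — not both ✓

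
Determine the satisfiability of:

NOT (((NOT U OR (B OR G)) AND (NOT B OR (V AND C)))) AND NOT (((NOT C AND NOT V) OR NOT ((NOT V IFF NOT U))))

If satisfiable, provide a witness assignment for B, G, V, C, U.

B = False, G = False, V = True, C = True, U = True

  NOT (((NOT U OR (B OR G)) AND (NOT B OR (V AND C)))) = True
    (NOT U OR (B OR G)) AND (NOT B OR (V AND C)) = False
      NOT U OR (B OR G) = False
        NOT U = False
        B OR G = False
      NOT B OR (V AND C) = True
        NOT B = True
        V AND C = True
  NOT (((NOT C AND NOT V) OR NOT ((NOT V IFF NOT U)))) = True
    (NOT C AND NOT V) OR NOT ((NOT V IFF NOT U)) = False
      NOT C AND NOT V = False
        NOT C = False
        NOT V = False
      NOT ((NOT V IFF NOT U)) = False
        NOT V IFF NOT U = True
          NOT V = False
          NOT U = False
Both conjuncts True, so the formula holds.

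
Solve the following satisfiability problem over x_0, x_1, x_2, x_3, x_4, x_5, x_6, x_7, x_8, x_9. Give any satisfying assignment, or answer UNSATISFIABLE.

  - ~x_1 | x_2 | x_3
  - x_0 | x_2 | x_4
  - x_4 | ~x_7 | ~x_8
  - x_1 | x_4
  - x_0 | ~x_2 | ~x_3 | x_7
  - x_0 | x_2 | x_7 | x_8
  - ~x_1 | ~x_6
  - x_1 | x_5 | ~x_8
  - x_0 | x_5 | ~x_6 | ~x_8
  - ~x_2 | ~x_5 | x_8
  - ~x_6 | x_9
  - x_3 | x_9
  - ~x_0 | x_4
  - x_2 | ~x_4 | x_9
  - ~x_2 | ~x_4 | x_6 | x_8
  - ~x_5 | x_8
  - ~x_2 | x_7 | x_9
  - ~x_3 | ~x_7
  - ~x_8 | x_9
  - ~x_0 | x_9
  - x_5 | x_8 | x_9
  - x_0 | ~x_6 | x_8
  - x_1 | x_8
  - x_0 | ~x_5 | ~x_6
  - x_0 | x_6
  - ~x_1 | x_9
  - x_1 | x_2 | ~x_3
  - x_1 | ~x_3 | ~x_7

Set x_0 = True.
  then (~x_0 | x_4) forces x_4 = True.
  then (~x_0 | x_9) forces x_9 = True.
Set x_1 = False.
  then (x_1 | x_8) forces x_8 = True.
  then (x_1 | x_5 | ~x_8) forces x_5 = True.
Set x_2 = True.
Set x_3 = True.
  then (~x_3 | ~x_7) forces x_7 = False.
Set x_6 = True.
All clauses satisfied.

x_0 = True; x_1 = False; x_2 = True; x_3 = True; x_4 = True; x_5 = True; x_6 = True; x_7 = False; x_8 = True; x_9 = True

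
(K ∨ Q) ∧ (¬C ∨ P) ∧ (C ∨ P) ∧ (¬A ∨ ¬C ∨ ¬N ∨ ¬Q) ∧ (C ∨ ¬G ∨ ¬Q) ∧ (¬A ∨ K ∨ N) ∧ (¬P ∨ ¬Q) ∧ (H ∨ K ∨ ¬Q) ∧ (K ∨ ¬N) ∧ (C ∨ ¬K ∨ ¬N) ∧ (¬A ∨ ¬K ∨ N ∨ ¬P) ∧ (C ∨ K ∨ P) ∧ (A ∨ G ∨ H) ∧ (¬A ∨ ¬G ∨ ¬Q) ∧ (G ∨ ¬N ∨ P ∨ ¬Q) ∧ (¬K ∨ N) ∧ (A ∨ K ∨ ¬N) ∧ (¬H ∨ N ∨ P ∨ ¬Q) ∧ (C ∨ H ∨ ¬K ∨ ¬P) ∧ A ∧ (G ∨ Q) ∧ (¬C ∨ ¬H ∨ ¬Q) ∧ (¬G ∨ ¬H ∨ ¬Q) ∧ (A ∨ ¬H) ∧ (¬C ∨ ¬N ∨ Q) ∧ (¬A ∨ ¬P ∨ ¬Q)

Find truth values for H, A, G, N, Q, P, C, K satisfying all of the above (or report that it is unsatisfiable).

The formula is unsatisfiable.

Case Q = True:
  (¬P ∨ ¬Q) forces P = False.
  (¬C ∨ P) forces C = False.
  Clause (C ∨ P) is falsified — contradiction.
Case Q = False:
  (K ∨ Q) forces K = True.
  (¬K ∨ N) forces N = True.
  (C ∨ ¬K ∨ ¬N) forces C = True.
  Clause (¬C ∨ ¬N ∨ Q) is falsified — contradiction.
Both cases fail, so the formula is unsatisfiable.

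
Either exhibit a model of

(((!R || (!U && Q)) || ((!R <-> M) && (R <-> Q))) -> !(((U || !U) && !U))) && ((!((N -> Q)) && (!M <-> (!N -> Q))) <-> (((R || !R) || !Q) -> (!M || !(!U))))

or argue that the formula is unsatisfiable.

U: False, Q: False, N: False, M: True, R: True

  ((!R || (!U && Q)) || ((!R <-> M) && (R <-> Q))) -> !(((U || !U) && !U)) = True
    (!R || (!U && Q)) || ((!R <-> M) && (R <-> Q)) = False
      !R || (!U && Q) = False
        !R = False
        !U && Q = False
          !U = True
      (!R <-> M) && (R <-> Q) = False
        !R <-> M = False
          !R = False
        R <-> Q = False
    !(((U || !U) && !U)) = False
      (U || !U) && !U = True
        U || !U = True
          !U = True
        !U = True
  (!((N -> Q)) && (!M <-> (!N -> Q))) <-> (((R || !R) || !Q) -> (!M || !(!U))) = True
    !((N -> Q)) && (!M <-> (!N -> Q)) = False
      !((N -> Q)) = False
        N -> Q = True
      !M <-> (!N -> Q) = True
        !M = False
        !N -> Q = False
          !N = True
    ((R || !R) || !Q) -> (!M || !(!U)) = False
      (R || !R) || !Q = True
        R || !R = True
          !R = False
        !Q = True
      !M || !(!U) = False
        !M = False
        !(!U) = False
          !U = True
Both conjuncts True, so the formula holds.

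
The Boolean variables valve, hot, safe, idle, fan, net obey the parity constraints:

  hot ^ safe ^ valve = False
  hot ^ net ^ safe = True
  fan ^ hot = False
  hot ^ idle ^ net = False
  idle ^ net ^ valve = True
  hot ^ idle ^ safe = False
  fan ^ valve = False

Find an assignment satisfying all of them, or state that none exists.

Adding constraints 3, 4, 5, 7 mod 2: every variable appears an even number of times on the left, so the left side is 0.
But the right sides sum to 1 (mod 2). 0 ≠ 1 — the system is inconsistent.

Unsatisfiable — no assignment works.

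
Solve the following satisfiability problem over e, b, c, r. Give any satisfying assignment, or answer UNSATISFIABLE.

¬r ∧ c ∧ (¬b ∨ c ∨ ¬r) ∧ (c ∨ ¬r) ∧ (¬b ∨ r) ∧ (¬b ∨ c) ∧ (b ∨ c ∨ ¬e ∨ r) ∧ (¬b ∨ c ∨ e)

e=T; b=F; c=T; r=F

Unit clause (¬r) forces r = False.
Unit clause (c) forces c = True.
In (¬b ∨ r) only ¬b is left, so b = False.
Set e = True.
Check each clause:
  (¬r): ¬r holds.
  (c): c holds.
  (¬b ∨ c ∨ ¬r): ¬b holds.
  (c ∨ ¬r): c holds.
  (¬b ∨ r): ¬b holds.
  (¬b ∨ c): ¬b holds.
  (b ∨ c ∨ ¬e ∨ r): c holds.
  (¬b ∨ c ∨ e): ¬b holds.
All clauses satisfied.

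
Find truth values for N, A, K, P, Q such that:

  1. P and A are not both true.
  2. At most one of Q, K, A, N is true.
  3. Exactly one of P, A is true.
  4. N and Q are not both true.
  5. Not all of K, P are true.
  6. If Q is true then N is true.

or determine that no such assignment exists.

N = False, A = True, K = False, P = False, Q = False

  (1) P=F, A=T — not both ✓
  (2) {Q, K, A, N}: 1 true — at most one ✓
  (3) {P, A}: 1 true — exactly one ✓
  (4) N=F, Q=F — not both ✓
  (5) {K, P}: 0/2 true — not all ✓
  (6) Q=F ⇒ N: vacuous ✓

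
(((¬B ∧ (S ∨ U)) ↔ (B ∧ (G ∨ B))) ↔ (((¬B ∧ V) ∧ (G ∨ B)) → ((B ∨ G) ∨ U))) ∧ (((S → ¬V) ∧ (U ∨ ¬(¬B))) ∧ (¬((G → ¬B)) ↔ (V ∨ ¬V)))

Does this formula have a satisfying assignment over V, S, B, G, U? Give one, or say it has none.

No satisfying assignment exists.

Case B = True: the conjunct ((¬B ∧ (S ∨ U)) ↔ (B ∧ (G ∨ B))) ↔ (((¬B ∧ V) ∧ (G ∨ B)) → ((B ∨ G) ∨ U)) becomes (False ↔ True) ↔ (False → True) = False.
Case B = False: the formula simplifies to (¬((S ∨ U)) ↔ ((V ∧ G) → (G ∨ U))) ∧ (((S → ¬V) ∧ U) ∧ ¬((V ∨ ¬V))).
  V = True: the conjunct ¬((V ∨ ¬V)) becomes ¬((True ∨ False)) = False.
  V = False: the conjunct ¬((V ∨ ¬V)) becomes ¬((False ∨ True)) = False.
Both cases fail — unsatisfiable.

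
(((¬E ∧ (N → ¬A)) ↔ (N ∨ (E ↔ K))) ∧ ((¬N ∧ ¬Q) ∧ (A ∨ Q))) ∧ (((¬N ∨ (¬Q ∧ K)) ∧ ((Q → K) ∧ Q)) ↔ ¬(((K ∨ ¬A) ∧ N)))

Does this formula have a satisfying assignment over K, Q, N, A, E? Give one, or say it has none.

Unsatisfiable — no assignment works.

Case N = True: the conjunct ¬N is False.
Case N = False: the formula simplifies to ((¬E ↔ (E ↔ K)) ∧ (¬Q ∧ (A ∨ Q))) ∧ ((Q → K) ∧ Q).
  Q = True: the conjunct ¬Q is False.
  Q = False: the conjunct Q is False.
Both cases fail — unsatisfiable.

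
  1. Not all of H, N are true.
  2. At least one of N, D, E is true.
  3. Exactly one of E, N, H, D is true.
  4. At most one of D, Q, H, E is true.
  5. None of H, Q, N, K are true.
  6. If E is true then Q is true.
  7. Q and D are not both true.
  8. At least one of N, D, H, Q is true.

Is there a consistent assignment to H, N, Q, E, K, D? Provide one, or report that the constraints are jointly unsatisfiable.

H = False, N = False, Q = False, E = False, K = False, D = True

  (1) {H, N}: 0/2 true — not all ✓
  (2) {N, D, E}: 1 true — at least one ✓
  (3) {E, N, H, D}: 1 true — exactly one ✓
  (4) {D, Q, H, E}: 1 true — at most one ✓
  (5) {H, Q, N, K}: 0 true — none ✓
  (6) E=F ⇒ Q: vacuous ✓
  (7) Q=F, D=T — not both ✓
  (8) {N, D, H, Q}: 1 true — at least one ✓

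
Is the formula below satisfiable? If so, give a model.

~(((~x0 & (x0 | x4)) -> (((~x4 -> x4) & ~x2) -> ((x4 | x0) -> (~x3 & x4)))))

x0: False, x2: False, x3: True, x4: True

  ~(((~x0 & (x0 | x4)) -> (((~x4 -> x4) & ~x2) -> ((x4 | x0) -> (~x3 & x4))))) = True
    (~x0 & (x0 | x4)) -> (((~x4 -> x4) & ~x2) -> ((x4 | x0) -> (~x3 & x4))) = False
      ~x0 & (x0 | x4) = True
        ~x0 = True
        x0 | x4 = True
      ((~x4 -> x4) & ~x2) -> ((x4 | x0) -> (~x3 & x4)) = False
        (~x4 -> x4) & ~x2 = True
          ~x4 -> x4 = True
            ~x4 = False
          ~x2 = True
        (x4 | x0) -> (~x3 & x4) = False
          x4 | x0 = True
          ~x3 & x4 = False
            ~x3 = False
The formula evaluates to True.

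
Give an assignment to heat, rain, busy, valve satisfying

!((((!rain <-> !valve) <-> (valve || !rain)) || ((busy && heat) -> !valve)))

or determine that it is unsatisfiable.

heat = True, rain = False, busy = True, valve = True

  !((((!rain <-> !valve) <-> (valve || !rain)) || ((busy && heat) -> !valve))) = True
    ((!rain <-> !valve) <-> (valve || !rain)) || ((busy && heat) -> !valve) = False
      (!rain <-> !valve) <-> (valve || !rain) = False
        !rain <-> !valve = False
          !rain = True
          !valve = False
        valve || !rain = True
          !rain = True
      (busy && heat) -> !valve = False
        busy && heat = True
        !valve = False
The formula evaluates to True.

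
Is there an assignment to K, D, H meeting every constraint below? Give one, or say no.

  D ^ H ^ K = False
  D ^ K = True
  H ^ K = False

K = True, D = False, H = True

D ^ H ^ K = F ^ T ^ T = False ✓
D ^ K = F ^ T = True ✓
H ^ K = T ^ T = False ✓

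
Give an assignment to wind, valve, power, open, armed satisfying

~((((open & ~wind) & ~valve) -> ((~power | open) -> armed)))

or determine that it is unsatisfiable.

wind = False, valve = False, power = True, open = True, armed = False

  ~((((open & ~wind) & ~valve) -> ((~power | open) -> armed))) = True
    ((open & ~wind) & ~valve) -> ((~power | open) -> armed) = False
      (open & ~wind) & ~valve = True
        open & ~wind = True
          ~wind = True
        ~valve = True
      (~power | open) -> armed = False
        ~power | open = True
          ~power = False
The formula evaluates to True.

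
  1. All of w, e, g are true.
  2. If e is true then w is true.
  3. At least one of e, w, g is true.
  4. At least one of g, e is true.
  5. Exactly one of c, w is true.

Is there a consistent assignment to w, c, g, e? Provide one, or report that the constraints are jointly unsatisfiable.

w=T; c=F; g=T; e=T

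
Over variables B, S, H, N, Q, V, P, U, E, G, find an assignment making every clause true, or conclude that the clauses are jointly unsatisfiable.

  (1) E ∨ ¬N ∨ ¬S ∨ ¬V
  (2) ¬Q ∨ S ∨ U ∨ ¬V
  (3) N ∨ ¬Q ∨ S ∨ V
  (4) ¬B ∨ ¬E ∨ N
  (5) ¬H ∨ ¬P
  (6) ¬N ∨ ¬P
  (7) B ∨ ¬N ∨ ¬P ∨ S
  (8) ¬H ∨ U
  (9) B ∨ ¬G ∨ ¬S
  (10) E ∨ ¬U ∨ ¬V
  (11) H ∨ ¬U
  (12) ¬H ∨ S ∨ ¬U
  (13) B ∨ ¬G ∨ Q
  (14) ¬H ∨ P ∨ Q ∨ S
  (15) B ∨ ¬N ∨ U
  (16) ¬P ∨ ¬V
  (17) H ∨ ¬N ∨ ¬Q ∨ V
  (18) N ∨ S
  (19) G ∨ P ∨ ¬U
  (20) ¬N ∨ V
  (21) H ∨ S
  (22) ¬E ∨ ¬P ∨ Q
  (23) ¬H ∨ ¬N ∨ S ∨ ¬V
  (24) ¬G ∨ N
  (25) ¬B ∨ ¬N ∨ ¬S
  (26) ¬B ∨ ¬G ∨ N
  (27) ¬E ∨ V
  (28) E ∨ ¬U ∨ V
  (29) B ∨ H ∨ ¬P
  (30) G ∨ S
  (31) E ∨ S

Set B = True.
Try S = False:
  (N ∨ S) forces N = True.
  (¬N ∨ ¬P) forces P = False.
  (¬N ∨ V) forces V = True.
  (H ∨ S) forces H = True.
  clause (¬H ∨ ¬N ∨ S ∨ ¬V) is falsified — backtrack.
So S = True.
  then (¬B ∨ ¬N ∨ ¬S) forces N = False.
  then (¬B ∨ ¬G ∨ N) forces G = False.
  then (¬B ∨ ¬E ∨ N) forces E = False.
Try H = True:
  (¬H ∨ ¬P) forces P = False.
  (¬H ∨ U) forces U = True.
  clause (G ∨ P ∨ ¬U) is falsified — backtrack.
So H = False.
  then (H ∨ ¬U) forces U = False.
Set Q = True.
Set V = True.
  then (¬P ∨ ¬V) forces P = False.
All clauses satisfied.

B: True; S: True; H: False; N: False; Q: True; V: True; P: False; U: False; E: False; G: False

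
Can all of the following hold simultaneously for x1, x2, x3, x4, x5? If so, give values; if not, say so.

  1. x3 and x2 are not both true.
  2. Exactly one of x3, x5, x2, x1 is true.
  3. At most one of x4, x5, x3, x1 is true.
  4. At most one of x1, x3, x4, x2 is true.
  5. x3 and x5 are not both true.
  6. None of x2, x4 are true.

x1 = False, x2 = False, x3 = False, x4 = False, x5 = True

  (1) x3=F, x2=F — not both ✓
  (2) {x3, x5, x2, x1}: 1 true — exactly one ✓
  (3) {x4, x5, x3, x1}: 1 true — at most one ✓
  (4) {x1, x3, x4, x2}: 0 true — at most one ✓
  (5) x3=F, x5=T — not both ✓
  (6) {x2, x4}: 0 true — none ✓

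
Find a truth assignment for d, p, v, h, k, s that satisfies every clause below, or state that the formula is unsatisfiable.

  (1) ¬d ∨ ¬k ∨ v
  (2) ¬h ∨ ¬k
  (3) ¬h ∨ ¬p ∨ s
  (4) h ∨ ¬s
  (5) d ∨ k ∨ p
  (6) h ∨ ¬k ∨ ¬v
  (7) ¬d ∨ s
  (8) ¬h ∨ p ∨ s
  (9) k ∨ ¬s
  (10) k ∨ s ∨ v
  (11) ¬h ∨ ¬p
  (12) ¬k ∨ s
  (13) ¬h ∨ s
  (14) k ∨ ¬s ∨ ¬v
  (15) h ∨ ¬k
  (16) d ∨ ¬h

d: False; p: True; v: True; h: False; k: False; s: False

Try d = True:
  (¬d ∨ s) forces s = True.
  (h ∨ ¬s) forces h = True.
  (¬h ∨ ¬k) forces k = False.
  clause (k ∨ ¬s) is falsified — backtrack.
So d = False.
  then (d ∨ ¬h) forces h = False.
  then (h ∨ ¬s) forces s = False.
  then (¬k ∨ s) forces k = False.
  then (d ∨ k ∨ p) forces p = True.
  then (k ∨ s ∨ v) forces v = True.
All clauses satisfied.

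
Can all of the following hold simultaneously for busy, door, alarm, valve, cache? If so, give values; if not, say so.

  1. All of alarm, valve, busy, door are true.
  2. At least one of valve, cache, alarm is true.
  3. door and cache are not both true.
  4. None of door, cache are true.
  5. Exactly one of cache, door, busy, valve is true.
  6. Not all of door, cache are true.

Case door = True:
  Constraint (4) is violated (door=T) — contradiction.
Case door = False:
  Constraint (1) is violated (door=F) — contradiction.
Both cases fail — unsatisfiable.

Unsatisfiable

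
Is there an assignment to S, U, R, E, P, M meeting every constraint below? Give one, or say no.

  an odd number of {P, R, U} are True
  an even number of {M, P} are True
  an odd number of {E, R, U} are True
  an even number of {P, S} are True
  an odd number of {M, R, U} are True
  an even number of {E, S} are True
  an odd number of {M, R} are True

S = True; U = False; R = False; E = True; P = True; M = True

{P, R, U}: 1 true → odd ✓
{M, P}: 2 true → even ✓
{E, R, U}: 1 true → odd ✓
{P, S}: 2 true → even ✓
{M, R, U}: 1 true → odd ✓
{E, S}: 2 true → even ✓
{M, R}: 1 true → odd ✓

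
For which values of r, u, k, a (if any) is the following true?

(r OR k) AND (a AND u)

r = False, u = True, k = True, a = True

  r OR k = True
  a AND u = True
Both conjuncts True, so the formula holds.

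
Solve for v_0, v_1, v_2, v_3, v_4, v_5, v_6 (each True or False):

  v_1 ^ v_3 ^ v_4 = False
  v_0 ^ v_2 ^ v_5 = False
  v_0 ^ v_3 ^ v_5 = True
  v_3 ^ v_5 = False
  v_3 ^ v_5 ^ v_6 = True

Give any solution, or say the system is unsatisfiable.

v_0 = True, v_1 = False, v_2 = False, v_3 = True, v_4 = True, v_5 = True, v_6 = True

v_1 ^ v_3 ^ v_4 = F ^ T ^ T = False ✓
v_0 ^ v_2 ^ v_5 = T ^ F ^ T = False ✓
v_0 ^ v_3 ^ v_5 = T ^ T ^ T = True ✓
v_3 ^ v_5 = T ^ T = False ✓
v_3 ^ v_5 ^ v_6 = T ^ T ^ T = True ✓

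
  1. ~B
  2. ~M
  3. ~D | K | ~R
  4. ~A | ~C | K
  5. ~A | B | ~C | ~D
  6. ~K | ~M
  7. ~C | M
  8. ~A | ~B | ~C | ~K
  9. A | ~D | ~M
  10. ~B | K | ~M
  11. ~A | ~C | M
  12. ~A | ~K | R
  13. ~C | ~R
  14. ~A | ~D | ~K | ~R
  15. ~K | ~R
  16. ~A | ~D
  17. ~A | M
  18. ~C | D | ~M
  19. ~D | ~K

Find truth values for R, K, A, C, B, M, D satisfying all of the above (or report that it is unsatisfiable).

Unit clause (~B) forces B = False.
Unit clause (~M) forces M = False.
In (~C | M) only ~C is left, so C = False.
In (~A | M) only ~A is left, so A = False.
Set R = False.
Set K = False.
Set D = False.
All clauses satisfied.

R = False; K = False; A = False; C = False; B = False; M = False; D = False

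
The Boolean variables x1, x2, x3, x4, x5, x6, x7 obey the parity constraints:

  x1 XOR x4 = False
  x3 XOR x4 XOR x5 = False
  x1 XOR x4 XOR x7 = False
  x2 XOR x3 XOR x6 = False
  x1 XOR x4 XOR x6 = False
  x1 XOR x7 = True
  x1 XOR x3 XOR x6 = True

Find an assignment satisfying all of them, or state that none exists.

x1 = True; x2 = False; x3 = False; x4 = True; x5 = True; x6 = False; x7 = False

x1 XOR x4 = T XOR T = False ✓
x3 XOR x4 XOR x5 = F XOR T XOR T = False ✓
x1 XOR x4 XOR x7 = T XOR T XOR F = False ✓
x2 XOR x3 XOR x6 = F XOR F XOR F = False ✓
x1 XOR x4 XOR x6 = T XOR T XOR F = False ✓
x1 XOR x7 = T XOR F = True ✓
x1 XOR x3 XOR x6 = T XOR F XOR F = True ✓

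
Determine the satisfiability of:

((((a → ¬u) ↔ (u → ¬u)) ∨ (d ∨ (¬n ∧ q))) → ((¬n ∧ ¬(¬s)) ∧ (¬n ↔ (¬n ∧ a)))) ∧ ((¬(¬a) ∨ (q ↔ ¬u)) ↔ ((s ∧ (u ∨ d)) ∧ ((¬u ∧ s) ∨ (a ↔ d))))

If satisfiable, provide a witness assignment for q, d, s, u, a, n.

q: True, d: True, s: True, u: False, a: True, n: False

  (((a → ¬u) ↔ (u → ¬u)) ∨ (d ∨ (¬n ∧ q))) → ((¬n ∧ ¬(¬s)) ∧ (¬n ↔ (¬n ∧ a))) = True
    ((a → ¬u) ↔ (u → ¬u)) ∨ (d ∨ (¬n ∧ q)) = True
      (a → ¬u) ↔ (u → ¬u) = True
        a → ¬u = True
          ¬u = True
        u → ¬u = True
          ¬u = True
      d ∨ (¬n ∧ q) = True
        ¬n ∧ q = True
          ¬n = True
    (¬n ∧ ¬(¬s)) ∧ (¬n ↔ (¬n ∧ a)) = True
      ¬n ∧ ¬(¬s) = True
        ¬n = True
        ¬(¬s) = True
          ¬s = False
      ¬n ↔ (¬n ∧ a) = True
        ¬n = True
        ¬n ∧ a = True
          ¬n = True
  (¬(¬a) ∨ (q ↔ ¬u)) ↔ ((s ∧ (u ∨ d)) ∧ ((¬u ∧ s) ∨ (a ↔ d))) = True
    ¬(¬a) ∨ (q ↔ ¬u) = True
      ¬(¬a) = True
        ¬a = False
      q ↔ ¬u = True
        ¬u = True
    (s ∧ (u ∨ d)) ∧ ((¬u ∧ s) ∨ (a ↔ d)) = True
      s ∧ (u ∨ d) = True
        u ∨ d = True
      (¬u ∧ s) ∨ (a ↔ d) = True
        ¬u ∧ s = True
          ¬u = True
        a ↔ d = True
Both conjuncts True, so the formula holds.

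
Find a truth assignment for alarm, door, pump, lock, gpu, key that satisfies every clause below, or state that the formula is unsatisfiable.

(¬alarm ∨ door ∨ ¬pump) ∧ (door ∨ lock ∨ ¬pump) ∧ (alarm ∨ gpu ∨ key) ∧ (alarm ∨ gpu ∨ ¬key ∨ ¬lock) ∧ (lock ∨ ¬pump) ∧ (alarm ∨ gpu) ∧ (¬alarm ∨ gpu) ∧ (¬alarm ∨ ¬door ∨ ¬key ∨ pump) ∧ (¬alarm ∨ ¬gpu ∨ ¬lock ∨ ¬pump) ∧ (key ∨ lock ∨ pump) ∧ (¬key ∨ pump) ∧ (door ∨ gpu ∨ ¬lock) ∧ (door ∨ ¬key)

alarm = False; door = False; pump = True; lock = True; gpu = True; key = False

Set alarm = False.
  then (alarm ∨ gpu) forces gpu = True.
Set door = False.
  then (door ∨ ¬key) forces key = False.
Set pump = True.
  then (door ∨ lock ∨ ¬pump) forces lock = True.
All clauses satisfied.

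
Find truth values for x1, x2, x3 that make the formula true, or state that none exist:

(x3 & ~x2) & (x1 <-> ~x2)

x1: True, x2: False, x3: True

  x3 & ~x2 = True
    ~x2 = True
  x1 <-> ~x2 = True
    ~x2 = True
Both conjuncts True, so the formula holds.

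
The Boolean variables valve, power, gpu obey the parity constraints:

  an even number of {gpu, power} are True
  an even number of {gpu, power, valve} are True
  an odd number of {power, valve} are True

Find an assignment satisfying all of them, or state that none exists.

valve: False, power: True, gpu: True

{gpu, power}: 2 true → even ✓
{gpu, power, valve}: 2 true → even ✓
{power, valve}: 1 true → odd ✓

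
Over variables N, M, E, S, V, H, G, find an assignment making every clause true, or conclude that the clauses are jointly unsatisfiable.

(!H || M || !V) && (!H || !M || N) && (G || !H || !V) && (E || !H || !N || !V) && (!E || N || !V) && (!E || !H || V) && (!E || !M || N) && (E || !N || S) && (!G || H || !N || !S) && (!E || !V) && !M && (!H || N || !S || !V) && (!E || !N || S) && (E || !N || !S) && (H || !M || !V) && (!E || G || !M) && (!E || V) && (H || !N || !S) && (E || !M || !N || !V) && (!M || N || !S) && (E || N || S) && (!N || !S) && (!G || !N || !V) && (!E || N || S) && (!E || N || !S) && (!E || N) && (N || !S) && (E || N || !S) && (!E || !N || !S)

Case N = True:
  (!M) forces M = False.
  (!N || !S) forces S = False.
  (E || !N || S) forces E = True.
  Clause (!E || !N || S) is falsified — contradiction.
Case N = False:
  (!M) forces M = False.
  (!E || N) forces E = False.
  (E || N || S) forces S = True.
  Clause (N || !S) is falsified — contradiction.
Both cases fail, so the formula is unsatisfiable.

Unsatisfiable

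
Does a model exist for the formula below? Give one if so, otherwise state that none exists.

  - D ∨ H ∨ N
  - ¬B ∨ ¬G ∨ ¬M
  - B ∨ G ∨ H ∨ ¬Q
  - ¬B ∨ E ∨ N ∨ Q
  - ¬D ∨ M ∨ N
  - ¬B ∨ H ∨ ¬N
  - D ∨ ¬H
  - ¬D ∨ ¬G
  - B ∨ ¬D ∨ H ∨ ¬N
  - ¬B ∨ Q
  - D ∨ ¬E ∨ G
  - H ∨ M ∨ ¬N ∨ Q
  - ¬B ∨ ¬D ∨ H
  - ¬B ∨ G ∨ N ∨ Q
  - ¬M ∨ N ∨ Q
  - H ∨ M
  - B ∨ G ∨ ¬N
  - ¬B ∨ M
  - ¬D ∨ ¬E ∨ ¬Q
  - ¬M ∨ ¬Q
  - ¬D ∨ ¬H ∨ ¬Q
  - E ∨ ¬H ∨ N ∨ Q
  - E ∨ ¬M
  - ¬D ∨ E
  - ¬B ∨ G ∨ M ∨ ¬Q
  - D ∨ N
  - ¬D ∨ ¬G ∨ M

G = True, H = False, N = True, M = True, B = False, E = True, D = False, Q = False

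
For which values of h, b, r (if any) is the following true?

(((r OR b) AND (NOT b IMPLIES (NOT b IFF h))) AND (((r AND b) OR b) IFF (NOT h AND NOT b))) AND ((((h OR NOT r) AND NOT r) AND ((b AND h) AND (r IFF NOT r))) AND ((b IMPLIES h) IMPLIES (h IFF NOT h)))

UNSATISFIABLE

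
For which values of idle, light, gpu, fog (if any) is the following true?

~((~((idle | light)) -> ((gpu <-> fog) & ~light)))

idle: False, light: False, gpu: True, fog: False

  ~((~((idle | light)) -> ((gpu <-> fog) & ~light))) = True
    ~((idle | light)) -> ((gpu <-> fog) & ~light) = False
      ~((idle | light)) = True
        idle | light = False
      (gpu <-> fog) & ~light = False
        gpu <-> fog = False
        ~light = True
The formula evaluates to True.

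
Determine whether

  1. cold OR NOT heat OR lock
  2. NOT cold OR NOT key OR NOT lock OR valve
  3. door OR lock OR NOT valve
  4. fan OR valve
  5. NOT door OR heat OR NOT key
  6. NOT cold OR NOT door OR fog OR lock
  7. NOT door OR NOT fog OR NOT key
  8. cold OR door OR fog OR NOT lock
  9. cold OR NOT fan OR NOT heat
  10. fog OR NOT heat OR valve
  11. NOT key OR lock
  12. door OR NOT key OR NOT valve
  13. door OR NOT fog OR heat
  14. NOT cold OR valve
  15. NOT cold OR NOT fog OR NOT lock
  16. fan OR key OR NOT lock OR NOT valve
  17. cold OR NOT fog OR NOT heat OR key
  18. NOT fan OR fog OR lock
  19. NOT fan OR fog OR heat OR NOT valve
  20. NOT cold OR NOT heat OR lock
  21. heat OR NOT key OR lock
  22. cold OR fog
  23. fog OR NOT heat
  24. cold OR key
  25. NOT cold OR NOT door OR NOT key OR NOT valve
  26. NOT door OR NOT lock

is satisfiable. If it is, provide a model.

lock = False; door = True; valve = True; fan = False; cold = True; heat = False; key = False; fog = True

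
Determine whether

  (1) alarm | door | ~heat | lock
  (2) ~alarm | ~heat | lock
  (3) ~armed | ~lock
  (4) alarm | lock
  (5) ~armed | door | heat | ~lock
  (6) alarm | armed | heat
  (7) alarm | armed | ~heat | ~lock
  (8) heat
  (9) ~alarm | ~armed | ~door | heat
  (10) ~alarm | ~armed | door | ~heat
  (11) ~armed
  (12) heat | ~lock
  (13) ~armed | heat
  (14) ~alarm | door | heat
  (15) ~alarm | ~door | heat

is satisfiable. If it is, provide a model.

Unit clause (heat) forces heat = True.
Unit clause (~armed) forces armed = False.
Set door = True.
Try alarm = False:
  (alarm | lock) forces lock = True.
  clause (alarm | armed | ~heat | ~lock) is falsified — backtrack.
So alarm = True.
  then (~alarm | ~heat | lock) forces lock = True.
All clauses satisfied.

heat=T; armed=F; door=T; alarm=T; lock=T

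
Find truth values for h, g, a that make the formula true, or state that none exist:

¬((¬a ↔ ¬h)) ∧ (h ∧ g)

h = True; g = True; a = False

  ¬((¬a ↔ ¬h)) = True
    ¬a ↔ ¬h = False
      ¬a = True
      ¬h = False
  h ∧ g = True
Both conjuncts True, so the formula holds.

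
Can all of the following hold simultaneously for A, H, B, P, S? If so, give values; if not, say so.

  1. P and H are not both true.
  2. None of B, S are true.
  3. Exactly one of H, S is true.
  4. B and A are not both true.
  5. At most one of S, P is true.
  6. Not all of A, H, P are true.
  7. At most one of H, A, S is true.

A: False, H: True, B: False, P: False, S: False

  (1) P=F, H=T — not both ✓
  (2) {B, S}: 0 true — none ✓
  (3) {H, S}: 1 true — exactly one ✓
  (4) B=F, A=F — not both ✓
  (5) {S, P}: 0 true — at most one ✓
  (6) {A, H, P}: 1/3 true — not all ✓
  (7) {H, A, S}: 1 true — at most one ✓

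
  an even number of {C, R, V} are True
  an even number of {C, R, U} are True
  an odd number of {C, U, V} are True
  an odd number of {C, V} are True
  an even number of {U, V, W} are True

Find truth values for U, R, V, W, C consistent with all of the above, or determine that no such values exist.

U=F, R=T, V=F, W=F, C=T

{C, R, V}: 2 true → even ✓
{C, R, U}: 2 true → even ✓
{C, U, V}: 1 true → odd ✓
{C, V}: 1 true → odd ✓
{U, V, W}: 0 true → even ✓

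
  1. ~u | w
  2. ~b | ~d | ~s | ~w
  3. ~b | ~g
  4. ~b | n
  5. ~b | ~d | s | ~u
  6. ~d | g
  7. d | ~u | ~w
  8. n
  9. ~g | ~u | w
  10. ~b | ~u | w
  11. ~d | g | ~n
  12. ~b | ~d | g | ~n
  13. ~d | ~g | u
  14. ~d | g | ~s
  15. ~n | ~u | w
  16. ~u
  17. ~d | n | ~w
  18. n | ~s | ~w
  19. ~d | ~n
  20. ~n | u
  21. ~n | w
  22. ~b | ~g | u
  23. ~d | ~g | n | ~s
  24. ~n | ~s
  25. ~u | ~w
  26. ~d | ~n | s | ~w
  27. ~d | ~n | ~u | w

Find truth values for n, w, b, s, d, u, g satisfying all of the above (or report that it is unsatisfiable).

Case n = True:
  (~u) forces u = False.
  Clause (~n | u) is falsified — contradiction.
Case n = False:
  Clause (n) is falsified — contradiction.
Both cases fail, so the formula is unsatisfiable.

The formula is unsatisfiable.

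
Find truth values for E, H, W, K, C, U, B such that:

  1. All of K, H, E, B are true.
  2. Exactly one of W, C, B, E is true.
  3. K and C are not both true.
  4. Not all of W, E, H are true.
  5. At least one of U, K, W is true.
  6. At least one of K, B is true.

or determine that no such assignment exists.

Unsatisfiable — no assignment works.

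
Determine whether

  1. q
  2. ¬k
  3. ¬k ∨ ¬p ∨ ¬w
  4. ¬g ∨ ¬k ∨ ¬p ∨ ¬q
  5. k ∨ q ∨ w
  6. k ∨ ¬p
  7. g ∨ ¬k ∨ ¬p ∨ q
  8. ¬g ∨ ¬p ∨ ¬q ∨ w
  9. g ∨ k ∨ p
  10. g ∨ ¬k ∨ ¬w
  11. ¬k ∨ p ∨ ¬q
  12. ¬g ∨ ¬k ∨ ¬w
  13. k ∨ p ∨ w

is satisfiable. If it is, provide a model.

Unit clause (q) forces q = True.
Unit clause (¬k) forces k = False.
In (k ∨ ¬p) only ¬p is left, so p = False.
In (g ∨ k ∨ p) only g is left, so g = True.
In (k ∨ p ∨ w) only w is left, so w = True.
All clauses satisfied.

k = False; p = False; q = True; w = True; g = True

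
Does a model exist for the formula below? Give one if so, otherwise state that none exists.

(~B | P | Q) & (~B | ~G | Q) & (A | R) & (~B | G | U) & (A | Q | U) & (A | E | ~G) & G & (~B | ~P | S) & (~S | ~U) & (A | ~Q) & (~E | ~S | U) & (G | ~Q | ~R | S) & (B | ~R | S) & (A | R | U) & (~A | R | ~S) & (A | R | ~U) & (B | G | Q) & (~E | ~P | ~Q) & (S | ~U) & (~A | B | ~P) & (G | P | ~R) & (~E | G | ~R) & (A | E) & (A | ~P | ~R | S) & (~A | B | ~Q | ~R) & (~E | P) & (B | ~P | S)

P: False, B: True, R: True, A: True, Q: True, E: False, S: False, U: False, G: True

Unit clause (G) forces G = True.
Set P = False.
  then (~E | P) forces E = False.
  then (A | E | ~G) forces A = True.
Set B = True.
  then (~B | P | Q) forces Q = True.
Set R = True.
Set S = False.
  then (S | ~U) forces U = False.
All clauses satisfied.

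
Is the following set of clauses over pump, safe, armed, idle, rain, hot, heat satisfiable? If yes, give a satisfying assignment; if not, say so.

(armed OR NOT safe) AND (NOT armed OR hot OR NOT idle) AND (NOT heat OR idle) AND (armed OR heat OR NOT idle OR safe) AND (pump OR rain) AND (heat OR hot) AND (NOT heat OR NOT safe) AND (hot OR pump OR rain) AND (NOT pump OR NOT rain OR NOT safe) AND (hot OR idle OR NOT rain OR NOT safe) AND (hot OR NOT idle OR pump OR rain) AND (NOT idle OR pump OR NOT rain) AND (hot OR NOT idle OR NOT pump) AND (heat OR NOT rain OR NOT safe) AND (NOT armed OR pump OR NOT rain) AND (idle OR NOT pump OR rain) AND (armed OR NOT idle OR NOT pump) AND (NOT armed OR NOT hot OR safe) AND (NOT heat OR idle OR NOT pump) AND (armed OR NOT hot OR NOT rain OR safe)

pump=T, safe=T, armed=T, idle=T, rain=F, hot=T, heat=F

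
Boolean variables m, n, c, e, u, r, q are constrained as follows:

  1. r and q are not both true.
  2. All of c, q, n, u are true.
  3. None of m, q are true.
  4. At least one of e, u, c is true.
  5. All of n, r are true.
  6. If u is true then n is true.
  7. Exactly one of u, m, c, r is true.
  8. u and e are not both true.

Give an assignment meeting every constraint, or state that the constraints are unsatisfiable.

Unsatisfiable

Case q = True:
  Constraint (3) is violated (q=T) — contradiction.
Case q = False:
  Constraint (2) is violated (q=F) — contradiction.
Both cases fail — unsatisfiable.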